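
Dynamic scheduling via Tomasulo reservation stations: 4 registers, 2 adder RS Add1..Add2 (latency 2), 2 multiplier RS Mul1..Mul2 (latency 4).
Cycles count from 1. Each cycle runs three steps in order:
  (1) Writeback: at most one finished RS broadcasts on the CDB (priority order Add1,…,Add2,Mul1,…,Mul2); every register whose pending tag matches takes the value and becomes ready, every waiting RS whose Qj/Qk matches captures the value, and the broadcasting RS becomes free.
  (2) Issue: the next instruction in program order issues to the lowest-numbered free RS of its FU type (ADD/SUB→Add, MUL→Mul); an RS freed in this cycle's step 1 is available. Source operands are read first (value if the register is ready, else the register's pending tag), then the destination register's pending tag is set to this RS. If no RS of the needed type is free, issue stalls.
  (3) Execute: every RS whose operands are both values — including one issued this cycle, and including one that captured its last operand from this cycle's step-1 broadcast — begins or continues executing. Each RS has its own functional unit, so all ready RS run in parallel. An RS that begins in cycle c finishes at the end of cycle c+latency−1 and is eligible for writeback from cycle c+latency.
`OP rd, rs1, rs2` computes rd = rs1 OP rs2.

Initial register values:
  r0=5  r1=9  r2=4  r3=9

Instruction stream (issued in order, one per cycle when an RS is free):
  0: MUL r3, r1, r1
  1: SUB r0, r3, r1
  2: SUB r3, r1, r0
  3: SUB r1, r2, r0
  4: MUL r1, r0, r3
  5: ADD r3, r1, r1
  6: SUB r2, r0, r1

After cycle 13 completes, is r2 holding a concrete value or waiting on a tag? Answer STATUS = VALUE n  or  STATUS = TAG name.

  c1: issue MUL r3<-Mul1  regs: r0:5,r1:9,r2:4,r3:Mul1
  c2: issue SUB r0<-Add1  regs: r0:Add1,r1:9,r2:4,r3:Mul1
  c3: issue SUB r3<-Add2  regs: r0:Add1,r1:9,r2:4,r3:Add2
  c4: stall  regs: r0:Add1,r1:9,r2:4,r3:Add2
  c5: CDB Mul1=81; stall  regs: r0:Add1,r1:9,r2:4,r3:Add2
  c6: stall  regs: r0:Add1,r1:9,r2:4,r3:Add2
  c7: CDB Add1=72; issue SUB r1<-Add1  regs: r0:72,r1:Add1,r2:4,r3:Add2
  c8: issue MUL r1<-Mul1  regs: r0:72,r1:Mul1,r2:4,r3:Add2
  c9: CDB Add1=-68; issue ADD r3<-Add1  regs: r0:72,r1:Mul1,r2:4,r3:Add1
  c10: CDB Add2=-63; issue SUB r2<-Add2  regs: r0:72,r1:Mul1,r2:Add2,r3:Add1
  c11: -  regs: r0:72,r1:Mul1,r2:Add2,r3:Add1
  c12: -  regs: r0:72,r1:Mul1,r2:Add2,r3:Add1
  c13: -  regs: r0:72,r1:Mul1,r2:Add2,r3:Add1

STATUS = TAG Add2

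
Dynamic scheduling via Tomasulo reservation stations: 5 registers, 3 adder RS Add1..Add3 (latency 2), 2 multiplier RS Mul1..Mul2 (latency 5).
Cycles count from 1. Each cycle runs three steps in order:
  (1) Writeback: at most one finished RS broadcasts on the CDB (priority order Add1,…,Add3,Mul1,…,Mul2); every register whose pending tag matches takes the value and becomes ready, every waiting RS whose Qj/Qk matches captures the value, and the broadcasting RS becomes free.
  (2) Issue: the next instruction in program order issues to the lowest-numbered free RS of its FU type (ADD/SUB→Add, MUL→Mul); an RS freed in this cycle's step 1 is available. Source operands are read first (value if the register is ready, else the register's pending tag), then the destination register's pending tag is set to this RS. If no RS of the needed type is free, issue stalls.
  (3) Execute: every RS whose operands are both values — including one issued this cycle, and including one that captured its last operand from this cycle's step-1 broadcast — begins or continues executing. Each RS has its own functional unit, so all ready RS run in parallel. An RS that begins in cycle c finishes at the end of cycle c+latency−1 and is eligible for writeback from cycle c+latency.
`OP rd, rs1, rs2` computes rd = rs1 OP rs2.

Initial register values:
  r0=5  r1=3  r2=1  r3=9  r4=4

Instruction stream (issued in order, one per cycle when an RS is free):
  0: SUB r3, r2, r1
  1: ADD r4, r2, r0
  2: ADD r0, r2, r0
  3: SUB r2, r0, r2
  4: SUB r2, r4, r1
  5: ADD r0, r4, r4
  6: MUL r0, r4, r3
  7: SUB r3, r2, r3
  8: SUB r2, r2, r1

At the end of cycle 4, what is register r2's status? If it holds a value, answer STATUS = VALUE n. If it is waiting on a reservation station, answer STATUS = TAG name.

STATUS = TAG Add2

  c1: issue SUB r3<-Add1  regs: r0:5,r1:3,r2:1,r3:Add1,r4:4
  c2: issue ADD r4<-Add2  regs: r0:5,r1:3,r2:1,r3:Add1,r4:Add2
  c3: CDB Add1=-2; issue ADD r0<-Add1  regs: r0:Add1,r1:3,r2:1,r3:-2,r4:Add2
  c4: CDB Add2=6; issue SUB r2<-Add2  regs: r0:Add1,r1:3,r2:Add2,r3:-2,r4:6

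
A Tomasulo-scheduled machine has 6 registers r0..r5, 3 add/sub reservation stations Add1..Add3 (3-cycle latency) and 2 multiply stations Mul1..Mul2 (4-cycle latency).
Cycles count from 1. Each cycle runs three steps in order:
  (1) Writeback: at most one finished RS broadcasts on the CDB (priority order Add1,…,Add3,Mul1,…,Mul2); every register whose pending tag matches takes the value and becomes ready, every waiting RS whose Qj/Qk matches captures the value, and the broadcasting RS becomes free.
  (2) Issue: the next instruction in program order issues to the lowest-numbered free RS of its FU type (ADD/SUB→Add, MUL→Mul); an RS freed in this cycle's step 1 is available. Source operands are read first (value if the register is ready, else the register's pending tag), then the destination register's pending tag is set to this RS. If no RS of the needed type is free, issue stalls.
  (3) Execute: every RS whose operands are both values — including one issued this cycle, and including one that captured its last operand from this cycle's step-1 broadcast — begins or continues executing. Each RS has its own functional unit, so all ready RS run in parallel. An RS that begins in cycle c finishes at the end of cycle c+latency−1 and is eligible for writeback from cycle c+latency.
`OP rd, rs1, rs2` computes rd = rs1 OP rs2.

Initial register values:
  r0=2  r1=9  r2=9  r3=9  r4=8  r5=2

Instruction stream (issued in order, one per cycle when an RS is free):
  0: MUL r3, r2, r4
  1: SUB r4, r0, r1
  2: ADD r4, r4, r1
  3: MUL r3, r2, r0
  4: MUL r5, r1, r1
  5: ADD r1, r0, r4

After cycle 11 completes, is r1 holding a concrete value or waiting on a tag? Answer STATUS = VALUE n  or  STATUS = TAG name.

STATUS = VALUE 4

c1: issue MUL r3<-Mul1 | r0:2,r1:9,r2:9,r3:Mul1,r4:8,r5:2
c2: issue SUB r4<-Add1 | r0:2,r1:9,r2:9,r3:Mul1,r4:Add1,r5:2
c3: issue ADD r4<-Add2 | r0:2,r1:9,r2:9,r3:Mul1,r4:Add2,r5:2
c4: issue MUL r3<-Mul2 | r0:2,r1:9,r2:9,r3:Mul2,r4:Add2,r5:2
c5: CDB Add1=-7; stall | r0:2,r1:9,r2:9,r3:Mul2,r4:Add2,r5:2
c6: CDB Mul1=72; issue MUL r5<-Mul1 | r0:2,r1:9,r2:9,r3:Mul2,r4:Add2,r5:Mul1
c7: issue ADD r1<-Add1 | r0:2,r1:Add1,r2:9,r3:Mul2,r4:Add2,r5:Mul1
c8: CDB Add2=2 | r0:2,r1:Add1,r2:9,r3:Mul2,r4:2,r5:Mul1
c9: CDB Mul2=18 | r0:2,r1:Add1,r2:9,r3:18,r4:2,r5:Mul1
c10: CDB Mul1=81 | r0:2,r1:Add1,r2:9,r3:18,r4:2,r5:81
c11: CDB Add1=4 | r0:2,r1:4,r2:9,r3:18,r4:2,r5:81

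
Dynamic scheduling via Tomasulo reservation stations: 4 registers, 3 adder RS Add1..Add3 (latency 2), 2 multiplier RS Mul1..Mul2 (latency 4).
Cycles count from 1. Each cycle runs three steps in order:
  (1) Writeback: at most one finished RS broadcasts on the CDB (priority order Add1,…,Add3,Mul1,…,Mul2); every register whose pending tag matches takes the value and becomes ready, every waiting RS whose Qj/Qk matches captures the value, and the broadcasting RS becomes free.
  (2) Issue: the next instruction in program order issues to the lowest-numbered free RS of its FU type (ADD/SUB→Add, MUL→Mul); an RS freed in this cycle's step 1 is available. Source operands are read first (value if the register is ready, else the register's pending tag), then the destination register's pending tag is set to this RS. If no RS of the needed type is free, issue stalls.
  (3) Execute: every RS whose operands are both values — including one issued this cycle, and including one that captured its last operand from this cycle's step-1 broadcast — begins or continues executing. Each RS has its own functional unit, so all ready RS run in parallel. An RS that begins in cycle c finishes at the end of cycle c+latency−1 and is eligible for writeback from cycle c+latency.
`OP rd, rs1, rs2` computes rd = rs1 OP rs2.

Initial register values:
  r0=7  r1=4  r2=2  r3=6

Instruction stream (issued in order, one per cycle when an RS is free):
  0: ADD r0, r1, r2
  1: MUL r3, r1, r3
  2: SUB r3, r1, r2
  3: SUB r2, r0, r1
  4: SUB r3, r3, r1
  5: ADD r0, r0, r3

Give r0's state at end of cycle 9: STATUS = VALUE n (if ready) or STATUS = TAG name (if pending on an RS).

STATUS = VALUE 4

c1: issue ADD r0<-Add1 | r0:Add1,r1:4,r2:2,r3:6
c2: issue MUL r3<-Mul1 | r0:Add1,r1:4,r2:2,r3:Mul1
c3: CDB Add1=6; issue SUB r3<-Add1 | r0:6,r1:4,r2:2,r3:Add1
c4: issue SUB r2<-Add2 | r0:6,r1:4,r2:Add2,r3:Add1
c5: CDB Add1=2; issue SUB r3<-Add1 | r0:6,r1:4,r2:Add2,r3:Add1
c6: CDB Add2=2; issue ADD r0<-Add2 | r0:Add2,r1:4,r2:2,r3:Add1
c7: CDB Add1=-2 | r0:Add2,r1:4,r2:2,r3:-2
c8: CDB Mul1=24 | r0:Add2,r1:4,r2:2,r3:-2
c9: CDB Add2=4 | r0:4,r1:4,r2:2,r3:-2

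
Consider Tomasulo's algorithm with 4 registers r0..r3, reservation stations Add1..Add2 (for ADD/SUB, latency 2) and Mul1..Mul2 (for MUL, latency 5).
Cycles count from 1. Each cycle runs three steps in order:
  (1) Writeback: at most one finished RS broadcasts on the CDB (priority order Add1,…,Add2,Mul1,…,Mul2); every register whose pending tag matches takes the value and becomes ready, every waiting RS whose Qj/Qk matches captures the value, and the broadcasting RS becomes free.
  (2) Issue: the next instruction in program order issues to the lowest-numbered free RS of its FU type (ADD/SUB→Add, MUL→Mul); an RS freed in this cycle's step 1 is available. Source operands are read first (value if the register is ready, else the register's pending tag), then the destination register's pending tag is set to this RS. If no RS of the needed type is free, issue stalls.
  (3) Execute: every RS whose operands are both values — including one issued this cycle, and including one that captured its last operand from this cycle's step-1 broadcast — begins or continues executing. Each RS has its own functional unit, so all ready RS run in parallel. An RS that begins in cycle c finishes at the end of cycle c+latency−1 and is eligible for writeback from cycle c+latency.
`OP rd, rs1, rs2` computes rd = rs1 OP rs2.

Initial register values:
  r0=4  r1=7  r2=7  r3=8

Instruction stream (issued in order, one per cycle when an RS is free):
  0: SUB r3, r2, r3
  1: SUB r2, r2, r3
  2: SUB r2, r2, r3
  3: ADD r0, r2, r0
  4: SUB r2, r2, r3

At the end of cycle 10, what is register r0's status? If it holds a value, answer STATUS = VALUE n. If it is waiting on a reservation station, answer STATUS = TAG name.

c1: issue SUB r3<-Add1 | r0:4,r1:7,r2:7,r3:Add1
c2: issue SUB r2<-Add2 | r0:4,r1:7,r2:Add2,r3:Add1
c3: CDB Add1=-1; issue SUB r2<-Add1 | r0:4,r1:7,r2:Add1,r3:-1
c4: stall | r0:4,r1:7,r2:Add1,r3:-1
c5: CDB Add2=8; issue ADD r0<-Add2 | r0:Add2,r1:7,r2:Add1,r3:-1
c6: stall | r0:Add2,r1:7,r2:Add1,r3:-1
c7: CDB Add1=9; issue SUB r2<-Add1 | r0:Add2,r1:7,r2:Add1,r3:-1
c8: - | r0:Add2,r1:7,r2:Add1,r3:-1
c9: CDB Add1=10 | r0:Add2,r1:7,r2:10,r3:-1
c10: CDB Add2=13 | r0:13,r1:7,r2:10,r3:-1

STATUS = VALUE 13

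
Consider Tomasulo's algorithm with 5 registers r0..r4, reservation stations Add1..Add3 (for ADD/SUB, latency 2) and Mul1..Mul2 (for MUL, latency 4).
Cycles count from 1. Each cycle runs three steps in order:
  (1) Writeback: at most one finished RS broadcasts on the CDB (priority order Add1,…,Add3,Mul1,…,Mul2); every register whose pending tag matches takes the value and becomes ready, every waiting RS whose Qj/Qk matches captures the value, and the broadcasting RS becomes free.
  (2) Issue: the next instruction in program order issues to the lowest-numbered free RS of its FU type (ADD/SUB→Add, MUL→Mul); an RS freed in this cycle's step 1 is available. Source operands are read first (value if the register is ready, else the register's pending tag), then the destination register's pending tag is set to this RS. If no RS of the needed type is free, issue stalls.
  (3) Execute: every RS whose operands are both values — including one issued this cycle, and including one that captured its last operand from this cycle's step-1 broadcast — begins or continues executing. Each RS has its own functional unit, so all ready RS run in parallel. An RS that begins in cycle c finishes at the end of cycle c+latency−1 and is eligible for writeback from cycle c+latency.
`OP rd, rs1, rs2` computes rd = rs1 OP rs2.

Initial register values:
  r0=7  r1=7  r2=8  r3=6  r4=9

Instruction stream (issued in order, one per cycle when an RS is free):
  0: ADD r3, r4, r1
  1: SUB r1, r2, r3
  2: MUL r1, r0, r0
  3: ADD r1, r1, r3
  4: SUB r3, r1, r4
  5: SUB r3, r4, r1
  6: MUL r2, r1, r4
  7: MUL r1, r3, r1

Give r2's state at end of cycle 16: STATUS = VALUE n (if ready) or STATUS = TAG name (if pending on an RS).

  c1: issue ADD r3<-Add1  regs: r0:7,r1:7,r2:8,r3:Add1,r4:9
  c2: issue SUB r1<-Add2  regs: r0:7,r1:Add2,r2:8,r3:Add1,r4:9
  c3: CDB Add1=16; issue MUL r1<-Mul1  regs: r0:7,r1:Mul1,r2:8,r3:16,r4:9
  c4: issue ADD r1<-Add1  regs: r0:7,r1:Add1,r2:8,r3:16,r4:9
  c5: CDB Add2=-8; issue SUB r3<-Add2  regs: r0:7,r1:Add1,r2:8,r3:Add2,r4:9
  c6: issue SUB r3<-Add3  regs: r0:7,r1:Add1,r2:8,r3:Add3,r4:9
  c7: CDB Mul1=49; issue MUL r2<-Mul1  regs: r0:7,r1:Add1,r2:Mul1,r3:Add3,r4:9
  c8: issue MUL r1<-Mul2  regs: r0:7,r1:Mul2,r2:Mul1,r3:Add3,r4:9
  c9: CDB Add1=65  regs: r0:7,r1:Mul2,r2:Mul1,r3:Add3,r4:9
  c10: -  regs: r0:7,r1:Mul2,r2:Mul1,r3:Add3,r4:9
  c11: CDB Add2=56  regs: r0:7,r1:Mul2,r2:Mul1,r3:Add3,r4:9
  c12: CDB Add3=-56  regs: r0:7,r1:Mul2,r2:Mul1,r3:-56,r4:9
  c13: CDB Mul1=585  regs: r0:7,r1:Mul2,r2:585,r3:-56,r4:9
  c14: -  regs: r0:7,r1:Mul2,r2:585,r3:-56,r4:9
  c15: -  regs: r0:7,r1:Mul2,r2:585,r3:-56,r4:9
  c16: CDB Mul2=-3640  regs: r0:7,r1:-3640,r2:585,r3:-56,r4:9

STATUS = VALUE 585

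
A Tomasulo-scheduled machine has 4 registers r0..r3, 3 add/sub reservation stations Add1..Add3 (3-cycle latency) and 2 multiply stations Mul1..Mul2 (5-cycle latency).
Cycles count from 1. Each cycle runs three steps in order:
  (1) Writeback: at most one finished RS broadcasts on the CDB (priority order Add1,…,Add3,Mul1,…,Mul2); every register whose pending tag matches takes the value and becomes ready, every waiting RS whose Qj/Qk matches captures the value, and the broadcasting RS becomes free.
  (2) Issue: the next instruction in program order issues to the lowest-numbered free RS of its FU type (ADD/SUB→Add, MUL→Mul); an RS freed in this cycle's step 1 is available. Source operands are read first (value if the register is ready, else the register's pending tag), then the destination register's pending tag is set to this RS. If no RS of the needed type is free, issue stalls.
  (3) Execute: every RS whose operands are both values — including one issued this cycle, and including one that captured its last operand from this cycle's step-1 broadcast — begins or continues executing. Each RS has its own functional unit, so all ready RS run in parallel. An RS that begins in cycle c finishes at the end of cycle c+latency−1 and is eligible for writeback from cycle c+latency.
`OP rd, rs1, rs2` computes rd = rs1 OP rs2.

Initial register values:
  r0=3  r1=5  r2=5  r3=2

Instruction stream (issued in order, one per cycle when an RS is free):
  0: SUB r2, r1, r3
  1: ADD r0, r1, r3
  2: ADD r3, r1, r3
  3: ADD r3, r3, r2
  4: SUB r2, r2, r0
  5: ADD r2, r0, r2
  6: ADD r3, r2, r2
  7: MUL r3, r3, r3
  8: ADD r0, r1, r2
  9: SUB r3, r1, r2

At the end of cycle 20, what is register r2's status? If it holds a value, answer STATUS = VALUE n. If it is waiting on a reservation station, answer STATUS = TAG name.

cycle 1: issue SUB r2<-Add1 // r0:3,r1:5,r2:Add1,r3:2
cycle 2: issue ADD r0<-Add2 // r0:Add2,r1:5,r2:Add1,r3:2
cycle 3: issue ADD r3<-Add3 // r0:Add2,r1:5,r2:Add1,r3:Add3
cycle 4: CDB Add1=3; issue ADD r3<-Add1 // r0:Add2,r1:5,r2:3,r3:Add1
cycle 5: CDB Add2=7; issue SUB r2<-Add2 // r0:7,r1:5,r2:Add2,r3:Add1
cycle 6: CDB Add3=7; issue ADD r2<-Add3 // r0:7,r1:5,r2:Add3,r3:Add1
cycle 7: stall // r0:7,r1:5,r2:Add3,r3:Add1
cycle 8: CDB Add2=-4; issue ADD r3<-Add2 // r0:7,r1:5,r2:Add3,r3:Add2
cycle 9: CDB Add1=10; issue MUL r3<-Mul1 // r0:7,r1:5,r2:Add3,r3:Mul1
cycle 10: issue ADD r0<-Add1 // r0:Add1,r1:5,r2:Add3,r3:Mul1
cycle 11: CDB Add3=3; issue SUB r3<-Add3 // r0:Add1,r1:5,r2:3,r3:Add3
cycle 12: - // r0:Add1,r1:5,r2:3,r3:Add3
cycle 13: - // r0:Add1,r1:5,r2:3,r3:Add3
cycle 14: CDB Add1=8 // r0:8,r1:5,r2:3,r3:Add3
cycle 15: CDB Add2=6 // r0:8,r1:5,r2:3,r3:Add3
cycle 16: CDB Add3=2 // r0:8,r1:5,r2:3,r3:2
cycle 17: - // r0:8,r1:5,r2:3,r3:2
cycle 18: - // r0:8,r1:5,r2:3,r3:2
cycle 19: - // r0:8,r1:5,r2:3,r3:2
cycle 20: CDB Mul1=36 // r0:8,r1:5,r2:3,r3:2

STATUS = VALUE 3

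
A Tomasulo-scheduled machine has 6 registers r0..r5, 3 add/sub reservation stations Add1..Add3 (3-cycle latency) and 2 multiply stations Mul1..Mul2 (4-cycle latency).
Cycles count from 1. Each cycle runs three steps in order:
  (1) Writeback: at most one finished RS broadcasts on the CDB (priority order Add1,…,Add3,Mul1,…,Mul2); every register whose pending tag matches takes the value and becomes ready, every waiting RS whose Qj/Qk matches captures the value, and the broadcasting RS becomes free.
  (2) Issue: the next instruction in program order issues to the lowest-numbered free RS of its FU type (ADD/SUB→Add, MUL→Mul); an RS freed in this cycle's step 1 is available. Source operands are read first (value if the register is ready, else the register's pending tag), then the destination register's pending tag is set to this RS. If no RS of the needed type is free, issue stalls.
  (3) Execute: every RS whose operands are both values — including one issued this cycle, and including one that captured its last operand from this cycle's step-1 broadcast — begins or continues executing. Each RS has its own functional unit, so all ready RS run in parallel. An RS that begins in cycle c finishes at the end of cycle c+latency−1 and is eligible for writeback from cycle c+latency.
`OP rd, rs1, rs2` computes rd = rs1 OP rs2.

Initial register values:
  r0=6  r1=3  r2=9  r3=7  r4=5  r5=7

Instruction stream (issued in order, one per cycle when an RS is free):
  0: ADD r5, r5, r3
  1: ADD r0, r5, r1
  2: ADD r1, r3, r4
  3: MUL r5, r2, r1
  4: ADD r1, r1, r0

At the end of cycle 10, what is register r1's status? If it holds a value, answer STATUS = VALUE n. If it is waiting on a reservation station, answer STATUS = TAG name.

  c1: issue ADD r5<-Add1  regs: r0:6,r1:3,r2:9,r3:7,r4:5,r5:Add1
  c2: issue ADD r0<-Add2  regs: r0:Add2,r1:3,r2:9,r3:7,r4:5,r5:Add1
  c3: issue ADD r1<-Add3  regs: r0:Add2,r1:Add3,r2:9,r3:7,r4:5,r5:Add1
  c4: CDB Add1=14; issue MUL r5<-Mul1  regs: r0:Add2,r1:Add3,r2:9,r3:7,r4:5,r5:Mul1
  c5: issue ADD r1<-Add1  regs: r0:Add2,r1:Add1,r2:9,r3:7,r4:5,r5:Mul1
  c6: CDB Add3=12  regs: r0:Add2,r1:Add1,r2:9,r3:7,r4:5,r5:Mul1
  c7: CDB Add2=17  regs: r0:17,r1:Add1,r2:9,r3:7,r4:5,r5:Mul1
  c8: -  regs: r0:17,r1:Add1,r2:9,r3:7,r4:5,r5:Mul1
  c9: -  regs: r0:17,r1:Add1,r2:9,r3:7,r4:5,r5:Mul1
  c10: CDB Add1=29  regs: r0:17,r1:29,r2:9,r3:7,r4:5,r5:Mul1

STATUS = VALUE 29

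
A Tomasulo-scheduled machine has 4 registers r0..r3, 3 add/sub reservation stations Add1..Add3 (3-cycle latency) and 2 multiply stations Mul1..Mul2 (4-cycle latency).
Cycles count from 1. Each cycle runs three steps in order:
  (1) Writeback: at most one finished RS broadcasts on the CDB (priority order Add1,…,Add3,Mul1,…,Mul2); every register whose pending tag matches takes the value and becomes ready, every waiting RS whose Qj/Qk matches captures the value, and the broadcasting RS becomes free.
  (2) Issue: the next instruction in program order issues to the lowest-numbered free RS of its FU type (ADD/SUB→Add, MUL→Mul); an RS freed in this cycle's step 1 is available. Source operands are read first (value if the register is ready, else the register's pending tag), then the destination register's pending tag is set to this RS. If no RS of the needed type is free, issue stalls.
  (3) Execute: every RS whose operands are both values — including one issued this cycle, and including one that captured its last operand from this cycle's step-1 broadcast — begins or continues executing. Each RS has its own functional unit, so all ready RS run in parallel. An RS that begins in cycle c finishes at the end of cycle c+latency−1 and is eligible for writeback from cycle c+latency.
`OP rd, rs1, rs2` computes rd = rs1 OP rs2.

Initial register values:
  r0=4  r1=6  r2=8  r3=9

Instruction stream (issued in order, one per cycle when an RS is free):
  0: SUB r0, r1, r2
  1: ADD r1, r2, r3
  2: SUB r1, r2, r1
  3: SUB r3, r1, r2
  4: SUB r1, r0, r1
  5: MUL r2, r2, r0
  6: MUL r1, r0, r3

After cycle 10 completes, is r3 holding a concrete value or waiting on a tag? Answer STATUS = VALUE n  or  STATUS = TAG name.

STATUS = TAG Add1

c1: issue SUB r0<-Add1 | r0:Add1,r1:6,r2:8,r3:9
c2: issue ADD r1<-Add2 | r0:Add1,r1:Add2,r2:8,r3:9
c3: issue SUB r1<-Add3 | r0:Add1,r1:Add3,r2:8,r3:9
c4: CDB Add1=-2; issue SUB r3<-Add1 | r0:-2,r1:Add3,r2:8,r3:Add1
c5: CDB Add2=17; issue SUB r1<-Add2 | r0:-2,r1:Add2,r2:8,r3:Add1
c6: issue MUL r2<-Mul1 | r0:-2,r1:Add2,r2:Mul1,r3:Add1
c7: issue MUL r1<-Mul2 | r0:-2,r1:Mul2,r2:Mul1,r3:Add1
c8: CDB Add3=-9 | r0:-2,r1:Mul2,r2:Mul1,r3:Add1
c9: - | r0:-2,r1:Mul2,r2:Mul1,r3:Add1
c10: CDB Mul1=-16 | r0:-2,r1:Mul2,r2:-16,r3:Add1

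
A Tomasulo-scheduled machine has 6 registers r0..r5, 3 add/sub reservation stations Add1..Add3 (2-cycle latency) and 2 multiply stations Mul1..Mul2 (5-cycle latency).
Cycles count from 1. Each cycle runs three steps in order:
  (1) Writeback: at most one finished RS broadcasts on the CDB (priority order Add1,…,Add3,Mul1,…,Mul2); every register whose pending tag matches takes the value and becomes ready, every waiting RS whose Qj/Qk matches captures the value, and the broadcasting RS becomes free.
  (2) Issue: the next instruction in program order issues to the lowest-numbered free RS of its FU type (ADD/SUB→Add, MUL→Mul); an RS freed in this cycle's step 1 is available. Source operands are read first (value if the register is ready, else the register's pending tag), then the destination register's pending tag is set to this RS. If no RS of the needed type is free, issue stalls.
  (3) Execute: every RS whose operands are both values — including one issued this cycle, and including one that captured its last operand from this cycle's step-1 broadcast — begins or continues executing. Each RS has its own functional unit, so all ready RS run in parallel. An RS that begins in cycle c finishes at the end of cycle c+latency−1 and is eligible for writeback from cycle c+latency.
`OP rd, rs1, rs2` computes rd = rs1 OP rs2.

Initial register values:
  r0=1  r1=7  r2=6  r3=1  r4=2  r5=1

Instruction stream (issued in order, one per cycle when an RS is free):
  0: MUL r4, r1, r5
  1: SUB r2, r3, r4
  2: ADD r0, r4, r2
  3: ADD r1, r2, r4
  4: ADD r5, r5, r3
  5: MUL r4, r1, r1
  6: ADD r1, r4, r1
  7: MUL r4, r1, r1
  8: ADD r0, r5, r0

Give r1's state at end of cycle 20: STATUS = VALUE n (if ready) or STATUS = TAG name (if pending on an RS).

STATUS = VALUE 2

c1: issue MUL r4<-Mul1 | r0:1,r1:7,r2:6,r3:1,r4:Mul1,r5:1
c2: issue SUB r2<-Add1 | r0:1,r1:7,r2:Add1,r3:1,r4:Mul1,r5:1
c3: issue ADD r0<-Add2 | r0:Add2,r1:7,r2:Add1,r3:1,r4:Mul1,r5:1
c4: issue ADD r1<-Add3 | r0:Add2,r1:Add3,r2:Add1,r3:1,r4:Mul1,r5:1
c5: stall | r0:Add2,r1:Add3,r2:Add1,r3:1,r4:Mul1,r5:1
c6: CDB Mul1=7; stall | r0:Add2,r1:Add3,r2:Add1,r3:1,r4:7,r5:1
c7: stall | r0:Add2,r1:Add3,r2:Add1,r3:1,r4:7,r5:1
c8: CDB Add1=-6; issue ADD r5<-Add1 | r0:Add2,r1:Add3,r2:-6,r3:1,r4:7,r5:Add1
c9: issue MUL r4<-Mul1 | r0:Add2,r1:Add3,r2:-6,r3:1,r4:Mul1,r5:Add1
c10: CDB Add1=2; issue ADD r1<-Add1 | r0:Add2,r1:Add1,r2:-6,r3:1,r4:Mul1,r5:2
c11: CDB Add2=1; issue MUL r4<-Mul2 | r0:1,r1:Add1,r2:-6,r3:1,r4:Mul2,r5:2
c12: CDB Add3=1; issue ADD r0<-Add2 | r0:Add2,r1:Add1,r2:-6,r3:1,r4:Mul2,r5:2
c13: - | r0:Add2,r1:Add1,r2:-6,r3:1,r4:Mul2,r5:2
c14: CDB Add2=3 | r0:3,r1:Add1,r2:-6,r3:1,r4:Mul2,r5:2
c15: - | r0:3,r1:Add1,r2:-6,r3:1,r4:Mul2,r5:2
c16: - | r0:3,r1:Add1,r2:-6,r3:1,r4:Mul2,r5:2
c17: CDB Mul1=1 | r0:3,r1:Add1,r2:-6,r3:1,r4:Mul2,r5:2
c18: - | r0:3,r1:Add1,r2:-6,r3:1,r4:Mul2,r5:2
c19: CDB Add1=2 | r0:3,r1:2,r2:-6,r3:1,r4:Mul2,r5:2
c20: - | r0:3,r1:2,r2:-6,r3:1,r4:Mul2,r5:2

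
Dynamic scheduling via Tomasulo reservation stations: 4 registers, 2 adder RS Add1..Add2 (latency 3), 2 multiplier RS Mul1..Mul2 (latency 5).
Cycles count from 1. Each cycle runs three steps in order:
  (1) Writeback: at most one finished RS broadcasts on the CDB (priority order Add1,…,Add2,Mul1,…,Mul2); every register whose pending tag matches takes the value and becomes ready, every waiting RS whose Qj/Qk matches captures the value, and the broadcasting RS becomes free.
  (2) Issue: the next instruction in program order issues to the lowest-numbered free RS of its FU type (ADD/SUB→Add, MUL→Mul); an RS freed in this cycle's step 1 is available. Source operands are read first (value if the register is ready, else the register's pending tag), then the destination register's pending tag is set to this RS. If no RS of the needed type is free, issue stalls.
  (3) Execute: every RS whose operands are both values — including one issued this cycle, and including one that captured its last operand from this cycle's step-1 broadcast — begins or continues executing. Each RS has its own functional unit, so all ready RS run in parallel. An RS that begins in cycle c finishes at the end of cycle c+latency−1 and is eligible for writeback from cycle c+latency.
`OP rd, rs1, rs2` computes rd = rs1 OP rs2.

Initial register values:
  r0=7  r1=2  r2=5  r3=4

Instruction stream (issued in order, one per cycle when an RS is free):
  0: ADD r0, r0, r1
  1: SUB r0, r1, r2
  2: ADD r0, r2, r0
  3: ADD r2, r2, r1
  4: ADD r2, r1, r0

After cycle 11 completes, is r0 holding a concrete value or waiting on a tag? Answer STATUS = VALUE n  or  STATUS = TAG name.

  c1: issue ADD r0<-Add1  regs: r0:Add1,r1:2,r2:5,r3:4
  c2: issue SUB r0<-Add2  regs: r0:Add2,r1:2,r2:5,r3:4
  c3: stall  regs: r0:Add2,r1:2,r2:5,r3:4
  c4: CDB Add1=9; issue ADD r0<-Add1  regs: r0:Add1,r1:2,r2:5,r3:4
  c5: CDB Add2=-3; issue ADD r2<-Add2  regs: r0:Add1,r1:2,r2:Add2,r3:4
  c6: stall  regs: r0:Add1,r1:2,r2:Add2,r3:4
  c7: stall  regs: r0:Add1,r1:2,r2:Add2,r3:4
  c8: CDB Add1=2; issue ADD r2<-Add1  regs: r0:2,r1:2,r2:Add1,r3:4
  c9: CDB Add2=7  regs: r0:2,r1:2,r2:Add1,r3:4
  c10: -  regs: r0:2,r1:2,r2:Add1,r3:4
  c11: CDB Add1=4  regs: r0:2,r1:2,r2:4,r3:4

STATUS = VALUE 2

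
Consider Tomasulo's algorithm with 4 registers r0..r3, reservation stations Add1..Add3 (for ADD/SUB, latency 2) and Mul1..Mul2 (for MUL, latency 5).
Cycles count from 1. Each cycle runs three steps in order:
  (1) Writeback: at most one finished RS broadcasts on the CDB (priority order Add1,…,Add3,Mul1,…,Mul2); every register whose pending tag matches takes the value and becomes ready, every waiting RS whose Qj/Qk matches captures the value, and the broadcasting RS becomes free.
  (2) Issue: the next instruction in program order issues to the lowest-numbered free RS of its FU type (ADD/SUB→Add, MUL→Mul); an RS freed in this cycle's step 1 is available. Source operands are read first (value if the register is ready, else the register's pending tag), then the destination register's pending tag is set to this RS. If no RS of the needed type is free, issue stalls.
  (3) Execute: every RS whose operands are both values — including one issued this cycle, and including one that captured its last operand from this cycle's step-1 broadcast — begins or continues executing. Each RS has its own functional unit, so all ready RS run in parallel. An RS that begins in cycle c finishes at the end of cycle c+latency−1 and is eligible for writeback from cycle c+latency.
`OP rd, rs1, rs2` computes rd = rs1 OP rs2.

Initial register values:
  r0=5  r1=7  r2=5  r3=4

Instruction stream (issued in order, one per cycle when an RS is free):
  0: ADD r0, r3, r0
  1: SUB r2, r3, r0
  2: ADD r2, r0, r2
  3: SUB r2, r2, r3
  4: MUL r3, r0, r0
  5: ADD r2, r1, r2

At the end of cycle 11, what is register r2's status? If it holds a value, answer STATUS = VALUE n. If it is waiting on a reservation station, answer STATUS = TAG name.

cycle 1: issue ADD r0<-Add1 // r0:Add1,r1:7,r2:5,r3:4
cycle 2: issue SUB r2<-Add2 // r0:Add1,r1:7,r2:Add2,r3:4
cycle 3: CDB Add1=9; issue ADD r2<-Add1 // r0:9,r1:7,r2:Add1,r3:4
cycle 4: issue SUB r2<-Add3 // r0:9,r1:7,r2:Add3,r3:4
cycle 5: CDB Add2=-5; issue MUL r3<-Mul1 // r0:9,r1:7,r2:Add3,r3:Mul1
cycle 6: issue ADD r2<-Add2 // r0:9,r1:7,r2:Add2,r3:Mul1
cycle 7: CDB Add1=4 // r0:9,r1:7,r2:Add2,r3:Mul1
cycle 8: - // r0:9,r1:7,r2:Add2,r3:Mul1
cycle 9: CDB Add3=0 // r0:9,r1:7,r2:Add2,r3:Mul1
cycle 10: CDB Mul1=81 // r0:9,r1:7,r2:Add2,r3:81
cycle 11: CDB Add2=7 // r0:9,r1:7,r2:7,r3:81

STATUS = VALUE 7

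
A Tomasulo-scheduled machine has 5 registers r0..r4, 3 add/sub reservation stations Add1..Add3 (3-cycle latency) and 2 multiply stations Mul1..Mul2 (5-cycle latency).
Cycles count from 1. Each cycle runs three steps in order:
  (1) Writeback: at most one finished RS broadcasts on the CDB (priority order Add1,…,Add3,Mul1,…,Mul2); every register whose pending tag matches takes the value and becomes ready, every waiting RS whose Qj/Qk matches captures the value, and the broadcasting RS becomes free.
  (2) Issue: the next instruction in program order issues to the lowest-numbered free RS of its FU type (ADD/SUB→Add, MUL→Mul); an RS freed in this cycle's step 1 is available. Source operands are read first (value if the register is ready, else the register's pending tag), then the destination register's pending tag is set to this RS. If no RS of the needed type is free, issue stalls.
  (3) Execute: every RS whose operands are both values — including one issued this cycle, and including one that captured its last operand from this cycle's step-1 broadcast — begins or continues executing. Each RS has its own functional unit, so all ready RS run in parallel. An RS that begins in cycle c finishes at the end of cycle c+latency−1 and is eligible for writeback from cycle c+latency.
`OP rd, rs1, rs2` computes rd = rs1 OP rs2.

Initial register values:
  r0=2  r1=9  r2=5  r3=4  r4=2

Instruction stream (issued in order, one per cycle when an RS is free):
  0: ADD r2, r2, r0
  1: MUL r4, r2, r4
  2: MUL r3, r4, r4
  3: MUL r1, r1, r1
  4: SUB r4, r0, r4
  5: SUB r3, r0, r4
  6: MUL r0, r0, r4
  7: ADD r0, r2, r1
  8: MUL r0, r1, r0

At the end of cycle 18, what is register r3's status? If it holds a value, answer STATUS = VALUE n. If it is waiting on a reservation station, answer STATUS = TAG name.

STATUS = VALUE 14

  c1: issue ADD r2<-Add1  regs: r0:2,r1:9,r2:Add1,r3:4,r4:2
  c2: issue MUL r4<-Mul1  regs: r0:2,r1:9,r2:Add1,r3:4,r4:Mul1
  c3: issue MUL r3<-Mul2  regs: r0:2,r1:9,r2:Add1,r3:Mul2,r4:Mul1
  c4: CDB Add1=7; stall  regs: r0:2,r1:9,r2:7,r3:Mul2,r4:Mul1
  c5: stall  regs: r0:2,r1:9,r2:7,r3:Mul2,r4:Mul1
  c6: stall  regs: r0:2,r1:9,r2:7,r3:Mul2,r4:Mul1
  c7: stall  regs: r0:2,r1:9,r2:7,r3:Mul2,r4:Mul1
  c8: stall  regs: r0:2,r1:9,r2:7,r3:Mul2,r4:Mul1
  c9: CDB Mul1=14; issue MUL r1<-Mul1  regs: r0:2,r1:Mul1,r2:7,r3:Mul2,r4:14
  c10: issue SUB r4<-Add1  regs: r0:2,r1:Mul1,r2:7,r3:Mul2,r4:Add1
  c11: issue SUB r3<-Add2  regs: r0:2,r1:Mul1,r2:7,r3:Add2,r4:Add1
  c12: stall  regs: r0:2,r1:Mul1,r2:7,r3:Add2,r4:Add1
  c13: CDB Add1=-12; stall  regs: r0:2,r1:Mul1,r2:7,r3:Add2,r4:-12
  c14: CDB Mul1=81; issue MUL r0<-Mul1  regs: r0:Mul1,r1:81,r2:7,r3:Add2,r4:-12
  c15: CDB Mul2=196; issue ADD r0<-Add1  regs: r0:Add1,r1:81,r2:7,r3:Add2,r4:-12
  c16: CDB Add2=14; issue MUL r0<-Mul2  regs: r0:Mul2,r1:81,r2:7,r3:14,r4:-12
  c17: -  regs: r0:Mul2,r1:81,r2:7,r3:14,r4:-12
  c18: CDB Add1=88  regs: r0:Mul2,r1:81,r2:7,r3:14,r4:-12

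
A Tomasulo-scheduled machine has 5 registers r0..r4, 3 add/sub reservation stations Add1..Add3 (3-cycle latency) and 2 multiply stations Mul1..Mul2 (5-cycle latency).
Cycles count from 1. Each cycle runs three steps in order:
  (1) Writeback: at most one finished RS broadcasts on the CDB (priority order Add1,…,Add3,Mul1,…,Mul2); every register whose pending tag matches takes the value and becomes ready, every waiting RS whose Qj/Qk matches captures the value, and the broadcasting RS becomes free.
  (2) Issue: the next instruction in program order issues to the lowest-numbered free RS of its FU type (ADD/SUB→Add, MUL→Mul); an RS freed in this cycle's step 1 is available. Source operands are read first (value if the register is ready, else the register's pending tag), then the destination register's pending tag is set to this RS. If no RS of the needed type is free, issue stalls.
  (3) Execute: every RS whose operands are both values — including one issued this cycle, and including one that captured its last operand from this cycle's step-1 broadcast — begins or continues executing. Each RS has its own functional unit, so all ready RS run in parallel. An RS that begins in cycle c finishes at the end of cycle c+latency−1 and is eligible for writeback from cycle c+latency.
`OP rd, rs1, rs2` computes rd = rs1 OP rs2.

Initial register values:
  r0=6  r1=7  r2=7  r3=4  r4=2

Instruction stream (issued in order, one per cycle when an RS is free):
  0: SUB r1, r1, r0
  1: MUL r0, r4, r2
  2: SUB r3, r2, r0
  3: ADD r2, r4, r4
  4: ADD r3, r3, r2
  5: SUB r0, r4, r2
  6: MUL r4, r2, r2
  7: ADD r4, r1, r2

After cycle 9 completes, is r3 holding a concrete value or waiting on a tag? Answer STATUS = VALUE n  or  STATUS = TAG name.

STATUS = TAG Add3

cycle 1: issue SUB r1<-Add1 // r0:6,r1:Add1,r2:7,r3:4,r4:2
cycle 2: issue MUL r0<-Mul1 // r0:Mul1,r1:Add1,r2:7,r3:4,r4:2
cycle 3: issue SUB r3<-Add2 // r0:Mul1,r1:Add1,r2:7,r3:Add2,r4:2
cycle 4: CDB Add1=1; issue ADD r2<-Add1 // r0:Mul1,r1:1,r2:Add1,r3:Add2,r4:2
cycle 5: issue ADD r3<-Add3 // r0:Mul1,r1:1,r2:Add1,r3:Add3,r4:2
cycle 6: stall // r0:Mul1,r1:1,r2:Add1,r3:Add3,r4:2
cycle 7: CDB Add1=4; issue SUB r0<-Add1 // r0:Add1,r1:1,r2:4,r3:Add3,r4:2
cycle 8: CDB Mul1=14; issue MUL r4<-Mul1 // r0:Add1,r1:1,r2:4,r3:Add3,r4:Mul1
cycle 9: stall // r0:Add1,r1:1,r2:4,r3:Add3,r4:Mul1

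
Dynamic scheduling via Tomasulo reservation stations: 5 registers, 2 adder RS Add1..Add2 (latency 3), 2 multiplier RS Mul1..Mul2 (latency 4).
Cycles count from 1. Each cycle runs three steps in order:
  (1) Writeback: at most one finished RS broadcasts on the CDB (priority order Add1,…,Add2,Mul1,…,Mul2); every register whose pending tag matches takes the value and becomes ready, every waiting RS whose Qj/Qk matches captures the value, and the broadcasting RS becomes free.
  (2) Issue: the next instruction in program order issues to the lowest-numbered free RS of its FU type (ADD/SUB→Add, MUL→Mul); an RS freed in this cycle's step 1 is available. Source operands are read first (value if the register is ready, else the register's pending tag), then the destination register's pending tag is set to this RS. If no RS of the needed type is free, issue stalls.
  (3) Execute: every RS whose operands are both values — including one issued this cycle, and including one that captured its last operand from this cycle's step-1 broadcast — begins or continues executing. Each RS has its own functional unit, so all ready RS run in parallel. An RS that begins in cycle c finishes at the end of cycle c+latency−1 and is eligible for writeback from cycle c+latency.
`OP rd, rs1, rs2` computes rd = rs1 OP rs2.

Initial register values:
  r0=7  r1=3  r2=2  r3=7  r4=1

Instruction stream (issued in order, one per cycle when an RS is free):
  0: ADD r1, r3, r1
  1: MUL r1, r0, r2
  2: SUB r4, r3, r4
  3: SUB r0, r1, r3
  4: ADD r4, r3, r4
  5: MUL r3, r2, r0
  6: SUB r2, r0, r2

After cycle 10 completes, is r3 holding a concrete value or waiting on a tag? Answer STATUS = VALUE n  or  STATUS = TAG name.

STATUS = TAG Mul1

c1: issue ADD r1<-Add1 | r0:7,r1:Add1,r2:2,r3:7,r4:1
c2: issue MUL r1<-Mul1 | r0:7,r1:Mul1,r2:2,r3:7,r4:1
c3: issue SUB r4<-Add2 | r0:7,r1:Mul1,r2:2,r3:7,r4:Add2
c4: CDB Add1=10; issue SUB r0<-Add1 | r0:Add1,r1:Mul1,r2:2,r3:7,r4:Add2
c5: stall | r0:Add1,r1:Mul1,r2:2,r3:7,r4:Add2
c6: CDB Add2=6; issue ADD r4<-Add2 | r0:Add1,r1:Mul1,r2:2,r3:7,r4:Add2
c7: CDB Mul1=14; issue MUL r3<-Mul1 | r0:Add1,r1:14,r2:2,r3:Mul1,r4:Add2
c8: stall | r0:Add1,r1:14,r2:2,r3:Mul1,r4:Add2
c9: CDB Add2=13; issue SUB r2<-Add2 | r0:Add1,r1:14,r2:Add2,r3:Mul1,r4:13
c10: CDB Add1=7 | r0:7,r1:14,r2:Add2,r3:Mul1,r4:13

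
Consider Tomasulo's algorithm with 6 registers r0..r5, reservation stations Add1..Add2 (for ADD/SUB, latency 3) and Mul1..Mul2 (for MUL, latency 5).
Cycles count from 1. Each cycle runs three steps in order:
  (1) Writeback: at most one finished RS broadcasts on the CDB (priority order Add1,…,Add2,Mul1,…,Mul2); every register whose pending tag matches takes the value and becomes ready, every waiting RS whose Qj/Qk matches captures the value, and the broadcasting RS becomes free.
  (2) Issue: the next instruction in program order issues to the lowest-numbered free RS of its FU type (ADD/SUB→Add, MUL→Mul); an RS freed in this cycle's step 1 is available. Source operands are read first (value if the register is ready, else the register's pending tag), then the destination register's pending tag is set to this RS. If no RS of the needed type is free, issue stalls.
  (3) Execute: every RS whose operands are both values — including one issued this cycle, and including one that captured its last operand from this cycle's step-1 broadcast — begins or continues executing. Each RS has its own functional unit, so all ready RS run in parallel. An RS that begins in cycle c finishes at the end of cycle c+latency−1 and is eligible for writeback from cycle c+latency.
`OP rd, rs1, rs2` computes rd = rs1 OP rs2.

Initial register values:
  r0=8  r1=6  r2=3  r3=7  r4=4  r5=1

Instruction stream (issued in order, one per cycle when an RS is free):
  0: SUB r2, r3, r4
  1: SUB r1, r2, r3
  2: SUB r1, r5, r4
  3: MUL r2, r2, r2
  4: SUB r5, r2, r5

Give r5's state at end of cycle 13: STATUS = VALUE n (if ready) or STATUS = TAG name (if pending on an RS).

STATUS = VALUE 8

c1: issue SUB r2<-Add1 | r0:8,r1:6,r2:Add1,r3:7,r4:4,r5:1
c2: issue SUB r1<-Add2 | r0:8,r1:Add2,r2:Add1,r3:7,r4:4,r5:1
c3: stall | r0:8,r1:Add2,r2:Add1,r3:7,r4:4,r5:1
c4: CDB Add1=3; issue SUB r1<-Add1 | r0:8,r1:Add1,r2:3,r3:7,r4:4,r5:1
c5: issue MUL r2<-Mul1 | r0:8,r1:Add1,r2:Mul1,r3:7,r4:4,r5:1
c6: stall | r0:8,r1:Add1,r2:Mul1,r3:7,r4:4,r5:1
c7: CDB Add1=-3; issue SUB r5<-Add1 | r0:8,r1:-3,r2:Mul1,r3:7,r4:4,r5:Add1
c8: CDB Add2=-4 | r0:8,r1:-3,r2:Mul1,r3:7,r4:4,r5:Add1
c9: - | r0:8,r1:-3,r2:Mul1,r3:7,r4:4,r5:Add1
c10: CDB Mul1=9 | r0:8,r1:-3,r2:9,r3:7,r4:4,r5:Add1
c11: - | r0:8,r1:-3,r2:9,r3:7,r4:4,r5:Add1
c12: - | r0:8,r1:-3,r2:9,r3:7,r4:4,r5:Add1
c13: CDB Add1=8 | r0:8,r1:-3,r2:9,r3:7,r4:4,r5:8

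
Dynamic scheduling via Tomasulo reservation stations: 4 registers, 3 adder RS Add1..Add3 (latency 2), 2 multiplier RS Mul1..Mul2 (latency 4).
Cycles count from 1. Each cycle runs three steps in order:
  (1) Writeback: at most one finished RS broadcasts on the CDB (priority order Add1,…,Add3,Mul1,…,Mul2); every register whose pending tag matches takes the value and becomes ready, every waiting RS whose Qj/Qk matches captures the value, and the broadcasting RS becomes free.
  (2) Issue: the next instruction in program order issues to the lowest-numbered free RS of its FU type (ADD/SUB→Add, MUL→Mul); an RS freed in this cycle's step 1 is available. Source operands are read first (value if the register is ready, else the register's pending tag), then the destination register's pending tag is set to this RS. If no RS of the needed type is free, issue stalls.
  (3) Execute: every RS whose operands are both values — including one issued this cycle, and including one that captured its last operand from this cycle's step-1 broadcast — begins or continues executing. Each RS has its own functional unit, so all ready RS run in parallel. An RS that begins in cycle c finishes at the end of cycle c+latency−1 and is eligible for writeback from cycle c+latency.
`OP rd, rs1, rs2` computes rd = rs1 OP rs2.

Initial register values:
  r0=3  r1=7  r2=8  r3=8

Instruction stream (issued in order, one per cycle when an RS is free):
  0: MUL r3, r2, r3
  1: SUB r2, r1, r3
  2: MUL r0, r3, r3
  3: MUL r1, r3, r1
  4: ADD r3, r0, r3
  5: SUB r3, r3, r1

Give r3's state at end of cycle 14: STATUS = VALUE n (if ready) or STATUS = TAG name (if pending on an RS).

STATUS = VALUE 3712

  c1: issue MUL r3<-Mul1  regs: r0:3,r1:7,r2:8,r3:Mul1
  c2: issue SUB r2<-Add1  regs: r0:3,r1:7,r2:Add1,r3:Mul1
  c3: issue MUL r0<-Mul2  regs: r0:Mul2,r1:7,r2:Add1,r3:Mul1
  c4: stall  regs: r0:Mul2,r1:7,r2:Add1,r3:Mul1
  c5: CDB Mul1=64; issue MUL r1<-Mul1  regs: r0:Mul2,r1:Mul1,r2:Add1,r3:64
  c6: issue ADD r3<-Add2  regs: r0:Mul2,r1:Mul1,r2:Add1,r3:Add2
  c7: CDB Add1=-57; issue SUB r3<-Add1  regs: r0:Mul2,r1:Mul1,r2:-57,r3:Add1
  c8: -  regs: r0:Mul2,r1:Mul1,r2:-57,r3:Add1
  c9: CDB Mul1=448  regs: r0:Mul2,r1:448,r2:-57,r3:Add1
  c10: CDB Mul2=4096  regs: r0:4096,r1:448,r2:-57,r3:Add1
  c11: -  regs: r0:4096,r1:448,r2:-57,r3:Add1
  c12: CDB Add2=4160  regs: r0:4096,r1:448,r2:-57,r3:Add1
  c13: -  regs: r0:4096,r1:448,r2:-57,r3:Add1
  c14: CDB Add1=3712  regs: r0:4096,r1:448,r2:-57,r3:3712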